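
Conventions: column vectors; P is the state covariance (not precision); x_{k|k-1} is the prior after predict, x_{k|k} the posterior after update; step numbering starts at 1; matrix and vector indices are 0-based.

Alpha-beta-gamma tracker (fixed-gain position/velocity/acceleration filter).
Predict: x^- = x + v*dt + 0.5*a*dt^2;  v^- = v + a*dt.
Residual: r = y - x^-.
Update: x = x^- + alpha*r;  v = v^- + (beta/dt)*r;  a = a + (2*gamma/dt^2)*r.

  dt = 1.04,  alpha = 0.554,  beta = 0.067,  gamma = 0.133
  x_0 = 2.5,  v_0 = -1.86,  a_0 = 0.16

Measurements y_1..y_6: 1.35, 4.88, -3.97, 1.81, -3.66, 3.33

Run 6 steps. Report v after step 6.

step 1: x_pred=0.6521  r=0.6979  x^+=1.0387  v^+=-1.6486  a^+=0.3316
step 2: x_pred=-0.4965  r=5.3765  x^+=2.4821  v^+=-0.9574  a^+=1.6539
step 3: x_pred=2.3808  r=-6.3508  x^+=-1.1375  v^+=0.3535  a^+=0.0920
step 4: x_pred=-0.7201  r=2.5301  x^+=0.6816  v^+=0.6122  a^+=0.7142
step 5: x_pred=1.7045  r=-5.3645  x^+=-1.2674  v^+=1.0094  a^+=-0.6051
step 6: x_pred=-0.5448  r=3.8748  x^+=1.6018  v^+=0.6298  a^+=0.3479

v_post = 0.6298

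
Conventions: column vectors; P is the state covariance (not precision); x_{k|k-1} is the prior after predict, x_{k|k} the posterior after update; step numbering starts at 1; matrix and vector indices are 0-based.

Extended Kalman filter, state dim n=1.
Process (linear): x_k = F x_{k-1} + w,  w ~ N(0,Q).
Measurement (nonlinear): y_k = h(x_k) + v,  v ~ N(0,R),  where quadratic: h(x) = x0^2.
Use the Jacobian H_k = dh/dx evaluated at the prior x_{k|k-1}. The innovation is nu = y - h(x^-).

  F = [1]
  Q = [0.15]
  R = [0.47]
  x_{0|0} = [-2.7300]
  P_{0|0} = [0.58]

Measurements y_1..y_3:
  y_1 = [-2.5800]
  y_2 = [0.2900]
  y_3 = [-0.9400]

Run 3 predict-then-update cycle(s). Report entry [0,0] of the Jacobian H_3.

step 1: x^-=[-2.7300]  P^-=[0.7300]  H_jac=[-5.4600]  S=[22.2325]  K=[-0.1793]  nu=[-10.0329]  x^+=[-0.9313]  P^+=[0.0154]
step 2: x^-=[-0.9313]  P^-=[0.1654]  H_jac=[-1.8626]  S=[1.0440]  K=[-0.2952]  nu=[-0.5774]  x^+=[-0.7609]  P^+=[0.0745]
step 3: x^-=[-0.7609]  P^-=[0.2245]  H_jac=[-1.5218]  S=[0.9899]  K=[-0.3451]  nu=[-1.5190]  x^+=[-0.2367]  P^+=[0.1066]

H_jac[0,0] = -1.5218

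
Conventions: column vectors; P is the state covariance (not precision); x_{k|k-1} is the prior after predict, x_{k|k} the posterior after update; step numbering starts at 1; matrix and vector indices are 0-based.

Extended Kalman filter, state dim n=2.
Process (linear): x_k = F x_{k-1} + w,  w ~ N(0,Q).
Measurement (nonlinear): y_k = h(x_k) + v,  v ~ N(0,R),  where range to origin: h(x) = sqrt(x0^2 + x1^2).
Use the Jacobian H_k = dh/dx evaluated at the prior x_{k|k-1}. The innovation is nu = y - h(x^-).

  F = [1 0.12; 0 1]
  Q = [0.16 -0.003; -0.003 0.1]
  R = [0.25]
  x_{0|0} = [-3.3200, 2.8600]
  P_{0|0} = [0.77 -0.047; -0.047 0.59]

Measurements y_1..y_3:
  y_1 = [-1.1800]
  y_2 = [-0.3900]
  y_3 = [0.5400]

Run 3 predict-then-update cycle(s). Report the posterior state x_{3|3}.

step 1: x^-=[-2.9768, 2.8600]  P^-=[0.9272 0.0208; 0.0208 0.6900]  H_jac=[-0.7211 0.6928]  S=[1.0426]  K=[-0.6275; 0.4441]  nu=[-5.3081]  x^+=[0.3540, 0.5025]  P^+=[0.5167 0.3114; 0.3114 0.4843]
step 2: x^-=[0.4143, 0.5025]  P^-=[0.7584 0.3665; 0.3665 0.5843]  H_jac=[0.6362 0.7715]  S=[1.2646]  K=[0.6051; 0.5409]  nu=[-1.0413]  x^+=[-0.2158, -0.0607]  P^+=[0.2953 -0.0474; -0.0474 0.2144]
step 3: x^-=[-0.2231, -0.0607]  P^-=[0.4470 -0.0247; -0.0247 0.3144]  H_jac=[-0.9649 -0.2627]  S=[0.6753]  K=[-0.6291; -0.0870]  nu=[0.3088]  x^+=[-0.4173, -0.0876]  P^+=[0.1798 -0.0617; -0.0617 0.3093]

x_post = [-0.4173, -0.0876]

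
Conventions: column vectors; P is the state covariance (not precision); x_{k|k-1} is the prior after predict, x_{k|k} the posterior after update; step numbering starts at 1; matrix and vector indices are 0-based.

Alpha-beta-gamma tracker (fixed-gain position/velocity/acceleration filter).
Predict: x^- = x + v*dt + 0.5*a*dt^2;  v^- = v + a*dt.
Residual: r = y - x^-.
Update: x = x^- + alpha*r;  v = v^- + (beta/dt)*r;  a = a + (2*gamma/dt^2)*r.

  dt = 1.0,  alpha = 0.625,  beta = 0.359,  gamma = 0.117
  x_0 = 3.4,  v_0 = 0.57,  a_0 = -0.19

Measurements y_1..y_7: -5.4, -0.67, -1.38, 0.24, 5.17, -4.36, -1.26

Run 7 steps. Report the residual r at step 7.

resid = -4.0494

step 1: x_pred=3.8750  r=-9.2750  x^+=-1.9219  v^+=-2.9497  a^+=-2.3603
step 2: x_pred=-6.0518  r=5.3818  x^+=-2.6882  v^+=-3.3780  a^+=-1.1010
step 3: x_pred=-6.6167  r=5.2367  x^+=-3.3438  v^+=-2.5991  a^+=0.1244
step 4: x_pred=-5.8806  r=6.1206  x^+=-2.0552  v^+=-0.2774  a^+=1.5566
step 5: x_pred=-1.5543  r=6.7243  x^+=2.6484  v^+=3.6932  a^+=3.1301
step 6: x_pred=7.9067  r=-12.2667  x^+=0.2400  v^+=2.4196  a^+=0.2597
step 7: x_pred=2.7894  r=-4.0494  x^+=0.2585  v^+=1.2255  a^+=-0.6879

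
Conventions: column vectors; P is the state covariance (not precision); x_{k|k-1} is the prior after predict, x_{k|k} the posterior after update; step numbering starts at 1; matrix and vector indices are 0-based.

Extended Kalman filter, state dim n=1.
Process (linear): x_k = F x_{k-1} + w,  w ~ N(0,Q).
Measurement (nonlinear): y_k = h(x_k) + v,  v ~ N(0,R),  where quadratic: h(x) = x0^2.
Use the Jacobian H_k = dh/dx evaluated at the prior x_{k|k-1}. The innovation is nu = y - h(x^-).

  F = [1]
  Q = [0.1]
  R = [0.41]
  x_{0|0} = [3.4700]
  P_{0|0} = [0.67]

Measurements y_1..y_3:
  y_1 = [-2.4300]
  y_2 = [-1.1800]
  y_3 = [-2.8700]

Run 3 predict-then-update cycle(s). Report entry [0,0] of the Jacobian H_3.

H_jac[0,0] = 1.2948

step 1: x^-=[3.4700]  P^-=[0.7700]  H_jac=[6.9400]  S=[37.4960]  K=[0.1425]  nu=[-14.4709]  x^+=[1.4077]  P^+=[0.0084]
step 2: x^-=[1.4077]  P^-=[0.1084]  H_jac=[2.8153]  S=[1.2693]  K=[0.2405]  nu=[-3.1615]  x^+=[0.6474]  P^+=[0.0350]
step 3: x^-=[0.6474]  P^-=[0.1350]  H_jac=[1.2948]  S=[0.6364]  K=[0.2747]  nu=[-3.2891]  x^+=[-0.2562]  P^+=[0.0870]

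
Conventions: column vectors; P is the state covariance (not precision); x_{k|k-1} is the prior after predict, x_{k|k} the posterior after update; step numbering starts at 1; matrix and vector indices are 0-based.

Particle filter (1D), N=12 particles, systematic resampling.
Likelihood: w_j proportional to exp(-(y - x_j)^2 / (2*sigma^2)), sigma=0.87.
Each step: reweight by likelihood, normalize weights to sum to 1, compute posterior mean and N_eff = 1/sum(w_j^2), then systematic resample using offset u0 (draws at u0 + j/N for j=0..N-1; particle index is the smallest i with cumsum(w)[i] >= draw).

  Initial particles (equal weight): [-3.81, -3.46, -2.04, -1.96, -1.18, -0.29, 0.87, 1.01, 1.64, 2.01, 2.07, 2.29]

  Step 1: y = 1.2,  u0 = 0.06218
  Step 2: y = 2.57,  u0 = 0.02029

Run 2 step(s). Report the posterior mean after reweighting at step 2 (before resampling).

step 1: w=[0.0000, 0.0000, 0.0002, 0.0003, 0.0050, 0.0485, 0.1957, 0.2054, 0.1851, 0.1363, 0.1276, 0.0959]  mean=1.4181  Neff=6.2044  idx=[6, 6, 6, 7, 7, 8, 8, 9, 9, 10, 10, 11]
step 2: w=[0.0237, 0.0237, 0.0237, 0.0321, 0.0321, 0.0904, 0.0904, 0.1302, 0.1302, 0.1357, 0.1357, 0.1520]  mean=1.8566  Neff=8.7766  idx=[0, 4, 5, 6, 7, 7, 8, 9, 9, 10, 11, 11]

post_mean = 1.8566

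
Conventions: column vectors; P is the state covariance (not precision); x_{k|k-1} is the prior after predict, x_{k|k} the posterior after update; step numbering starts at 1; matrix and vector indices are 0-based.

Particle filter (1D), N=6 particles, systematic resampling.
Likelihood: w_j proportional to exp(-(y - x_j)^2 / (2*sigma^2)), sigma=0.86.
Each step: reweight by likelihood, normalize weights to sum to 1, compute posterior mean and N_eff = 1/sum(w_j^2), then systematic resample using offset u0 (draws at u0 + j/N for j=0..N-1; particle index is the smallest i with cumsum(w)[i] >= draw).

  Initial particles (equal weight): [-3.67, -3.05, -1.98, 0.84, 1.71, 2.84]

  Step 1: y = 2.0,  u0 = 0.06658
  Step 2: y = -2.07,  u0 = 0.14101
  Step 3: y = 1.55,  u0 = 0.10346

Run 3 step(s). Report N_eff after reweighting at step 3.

N_eff = 5.8944

step 1: w=[0.0000, 0.0000, 0.0000, 0.2046, 0.4800, 0.3154]  mean=1.8883  Neff=2.6900  idx=[3, 4, 4, 4, 5, 5]
step 2: w=[0.9446, 0.0185, 0.0185, 0.0185, 0.0000, 0.0000]  mean=0.8883  Neff=1.1196  idx=[0, 0, 0, 0, 0, 2]
step 3: w=[0.1567, 0.1567, 0.1567, 0.1567, 0.1567, 0.2165]  mean=1.0284  Neff=5.8944  idx=[0, 1, 2, 3, 4, 5]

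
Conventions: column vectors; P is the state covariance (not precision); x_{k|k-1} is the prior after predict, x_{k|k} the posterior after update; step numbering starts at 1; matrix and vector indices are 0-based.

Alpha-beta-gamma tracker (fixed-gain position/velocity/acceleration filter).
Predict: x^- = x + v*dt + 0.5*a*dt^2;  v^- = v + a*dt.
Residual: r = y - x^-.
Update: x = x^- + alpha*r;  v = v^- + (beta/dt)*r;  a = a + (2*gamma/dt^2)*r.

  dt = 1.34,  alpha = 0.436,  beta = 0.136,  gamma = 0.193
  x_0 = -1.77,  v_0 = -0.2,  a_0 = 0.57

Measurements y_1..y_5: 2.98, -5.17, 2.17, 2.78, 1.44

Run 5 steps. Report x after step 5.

step 1: x_pred=-1.5263  r=4.5063  x^+=0.4385  v^+=1.0212  a^+=1.5387
step 2: x_pred=3.1883  r=-8.3583  x^+=-0.4559  v^+=2.2347  a^+=-0.2581
step 3: x_pred=2.3069  r=-0.1369  x^+=2.2472  v^+=1.8750  a^+=-0.2875
step 4: x_pred=4.5016  r=-1.7216  x^+=3.7510  v^+=1.3150  a^+=-0.6576
step 5: x_pred=4.9228  r=-3.4828  x^+=3.4043  v^+=0.0804  a^+=-1.4063

x_post = 3.4043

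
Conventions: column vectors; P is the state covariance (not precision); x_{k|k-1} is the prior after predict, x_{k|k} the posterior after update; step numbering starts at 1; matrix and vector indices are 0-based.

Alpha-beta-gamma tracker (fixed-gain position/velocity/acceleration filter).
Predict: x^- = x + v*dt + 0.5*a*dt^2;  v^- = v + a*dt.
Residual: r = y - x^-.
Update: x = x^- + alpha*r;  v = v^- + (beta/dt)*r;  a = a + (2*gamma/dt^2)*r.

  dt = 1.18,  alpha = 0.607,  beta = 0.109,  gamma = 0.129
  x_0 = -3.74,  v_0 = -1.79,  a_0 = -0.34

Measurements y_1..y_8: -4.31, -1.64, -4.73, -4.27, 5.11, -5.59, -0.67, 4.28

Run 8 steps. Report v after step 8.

v_post = 2.8791

step 1: x_pred=-6.0889  r=1.7789  x^+=-5.0091  v^+=-2.0269  a^+=-0.0104
step 2: x_pred=-7.4081  r=5.7681  x^+=-3.9068  v^+=-1.5063  a^+=1.0584
step 3: x_pred=-4.9475  r=0.2175  x^+=-4.8155  v^+=-0.2373  a^+=1.0987
step 4: x_pred=-4.3306  r=0.0606  x^+=-4.2938  v^+=1.0647  a^+=1.1099
step 5: x_pred=-2.2647  r=7.3747  x^+=2.2117  v^+=3.0556  a^+=2.4764
step 6: x_pred=7.5414  r=-13.1314  x^+=-0.4293  v^+=4.7648  a^+=0.0432
step 7: x_pred=5.2232  r=-5.8932  x^+=1.6460  v^+=4.2714  a^+=-1.0487
step 8: x_pred=5.9562  r=-1.6762  x^+=4.9387  v^+=2.8791  a^+=-1.3593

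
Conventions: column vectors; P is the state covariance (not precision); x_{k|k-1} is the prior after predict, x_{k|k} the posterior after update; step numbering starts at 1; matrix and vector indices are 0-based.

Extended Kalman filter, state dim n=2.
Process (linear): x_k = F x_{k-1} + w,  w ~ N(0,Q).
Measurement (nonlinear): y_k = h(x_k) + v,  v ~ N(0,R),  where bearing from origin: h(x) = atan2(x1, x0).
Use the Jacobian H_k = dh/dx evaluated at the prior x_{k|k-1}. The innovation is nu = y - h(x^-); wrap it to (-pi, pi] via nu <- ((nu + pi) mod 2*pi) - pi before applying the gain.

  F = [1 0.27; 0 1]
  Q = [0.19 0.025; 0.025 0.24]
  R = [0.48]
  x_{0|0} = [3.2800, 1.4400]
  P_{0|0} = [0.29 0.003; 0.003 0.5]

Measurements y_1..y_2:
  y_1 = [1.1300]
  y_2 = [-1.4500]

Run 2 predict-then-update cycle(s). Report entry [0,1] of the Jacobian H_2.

step 1: x^-=[3.6688, 1.4400]  P^-=[0.5181 0.1630; 0.1630 0.7400]  H_jac=[-0.0927 0.2362]  S=[0.5186]  K=[-0.0184; 0.3079]  nu=[0.7560]  x^+=[3.6549, 1.6728]  P^+=[0.5179 0.1659; 0.1659 0.6908]
step 2: x^-=[4.1066, 1.6728]  P^-=[0.8479 0.3775; 0.3775 0.9308]  H_jac=[-0.0851 0.2089]  S=[0.5133]  K=[0.0131; 0.3162]  nu=[-1.8368]  x^+=[4.0826, 1.0920]  P^+=[0.8478 0.3753; 0.3753 0.8795]

H_jac[0,1] = 0.2089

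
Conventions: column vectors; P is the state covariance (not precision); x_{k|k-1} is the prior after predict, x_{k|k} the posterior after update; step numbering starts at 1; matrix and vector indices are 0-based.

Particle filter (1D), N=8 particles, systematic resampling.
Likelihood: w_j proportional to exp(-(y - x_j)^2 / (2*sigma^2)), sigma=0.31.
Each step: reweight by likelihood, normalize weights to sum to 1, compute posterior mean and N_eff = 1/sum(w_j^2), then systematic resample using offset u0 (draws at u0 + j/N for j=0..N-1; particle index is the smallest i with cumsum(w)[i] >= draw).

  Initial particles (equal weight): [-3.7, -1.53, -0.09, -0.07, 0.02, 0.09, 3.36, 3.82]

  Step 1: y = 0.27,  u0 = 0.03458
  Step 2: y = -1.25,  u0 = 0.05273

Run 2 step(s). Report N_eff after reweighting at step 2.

N_eff = 4.9171

step 1: w=[0.0000, 0.0000, 0.1941, 0.2088, 0.2752, 0.3219, 0.0000, 0.0000]  mean=0.0024  Neff=3.8369  idx=[2, 2, 3, 4, 4, 4, 5, 5]
step 2: w=[0.2686, 0.2686, 0.2106, 0.0669, 0.0669, 0.0669, 0.0258, 0.0258]  mean=-0.0544  Neff=4.9171  idx=[0, 0, 1, 1, 2, 2, 3, 5]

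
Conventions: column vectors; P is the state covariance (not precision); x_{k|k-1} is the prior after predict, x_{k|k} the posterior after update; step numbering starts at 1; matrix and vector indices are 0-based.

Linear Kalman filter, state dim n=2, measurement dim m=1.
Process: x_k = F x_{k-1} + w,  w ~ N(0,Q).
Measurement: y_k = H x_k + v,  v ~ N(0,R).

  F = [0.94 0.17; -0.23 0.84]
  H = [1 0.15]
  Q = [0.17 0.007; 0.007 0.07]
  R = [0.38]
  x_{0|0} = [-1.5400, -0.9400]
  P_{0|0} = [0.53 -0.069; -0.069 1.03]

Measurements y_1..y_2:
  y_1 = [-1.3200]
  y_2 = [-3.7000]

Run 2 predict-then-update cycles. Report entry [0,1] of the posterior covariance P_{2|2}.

step 1: x^-=[-1.6074, -0.4354]  P^-=[0.6460 -0.0123; -0.0123 0.8515]  S=[1.0415]  K=[0.6185; 0.1108]  nu=[0.3527]  x^+=[-1.3892, -0.3963]  P^+=[0.2476 -0.0837; -0.0837 0.8387]
step 2: x^-=[-1.3733, -0.0134]  P^-=[0.3863 0.0104; 0.0104 0.7072]  S=[0.7853]  K=[0.4939; 0.1484]  nu=[-2.3247]  x^+=[-2.5213, -0.3583]  P^+=[0.1947 -0.0471; -0.0471 0.6899]

P_post[0,1] = -0.0471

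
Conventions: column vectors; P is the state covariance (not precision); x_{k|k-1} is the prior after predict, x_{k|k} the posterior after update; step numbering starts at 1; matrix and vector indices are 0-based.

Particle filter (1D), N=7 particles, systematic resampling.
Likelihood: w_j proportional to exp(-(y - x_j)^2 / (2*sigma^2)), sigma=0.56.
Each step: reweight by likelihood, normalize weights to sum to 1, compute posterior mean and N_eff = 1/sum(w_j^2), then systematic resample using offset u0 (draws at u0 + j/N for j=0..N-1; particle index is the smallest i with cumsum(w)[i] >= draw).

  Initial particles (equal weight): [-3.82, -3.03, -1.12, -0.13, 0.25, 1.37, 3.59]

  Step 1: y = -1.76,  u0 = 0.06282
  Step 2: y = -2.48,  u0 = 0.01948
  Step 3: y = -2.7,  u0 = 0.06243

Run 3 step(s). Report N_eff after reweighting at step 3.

N_eff = 5.0883

step 1: w=[0.0019, 0.1244, 0.8475, 0.0236, 0.0026, 0.0000, 0.0000]  mean=-1.3359  Neff=1.3617  idx=[1, 2, 2, 2, 2, 2, 2]
step 2: w=[0.6626, 0.0562, 0.0562, 0.0562, 0.0562, 0.0562, 0.0562]  mean=-2.3856  Neff=2.1833  idx=[0, 0, 0, 0, 0, 2, 4]
step 3: w=[0.1982, 0.1982, 0.1982, 0.1982, 0.1982, 0.0044, 0.0044]  mean=-3.0132  Neff=5.0883  idx=[0, 1, 1, 2, 3, 3, 4]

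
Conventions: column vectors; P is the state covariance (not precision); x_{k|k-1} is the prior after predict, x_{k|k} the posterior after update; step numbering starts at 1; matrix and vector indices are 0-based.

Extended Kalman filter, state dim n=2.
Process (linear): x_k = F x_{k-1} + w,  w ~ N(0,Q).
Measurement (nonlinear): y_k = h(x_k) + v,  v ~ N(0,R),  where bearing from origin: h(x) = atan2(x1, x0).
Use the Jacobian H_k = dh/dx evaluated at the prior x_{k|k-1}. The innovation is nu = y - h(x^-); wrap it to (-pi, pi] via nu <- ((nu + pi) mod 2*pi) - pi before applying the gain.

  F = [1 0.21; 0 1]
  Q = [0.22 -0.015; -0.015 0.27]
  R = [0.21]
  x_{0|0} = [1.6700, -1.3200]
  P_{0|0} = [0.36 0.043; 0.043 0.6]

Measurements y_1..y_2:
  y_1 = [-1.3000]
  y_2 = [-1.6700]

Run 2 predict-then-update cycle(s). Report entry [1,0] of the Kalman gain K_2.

K[1,0] = 0.4054

step 1: x^-=[1.3928, -1.3200]  P^-=[0.6245 0.1540; 0.1540 0.8700]  H_jac=[0.3585 0.3782]  S=[0.4565]  K=[0.6180; 0.8418]  nu=[-0.5414]  x^+=[1.0582, -1.7758]  P^+=[0.4502 -0.0835; -0.0835 0.5465]
step 2: x^-=[0.6853, -1.7758]  P^-=[0.6592 0.0163; 0.0163 0.8165]  H_jac=[0.4901 0.1891]  S=[0.4006]  K=[0.8142; 0.4054]  nu=[-0.4675]  x^+=[0.3046, -1.9653]  P^+=[0.3936 -0.1160; -0.1160 0.7507]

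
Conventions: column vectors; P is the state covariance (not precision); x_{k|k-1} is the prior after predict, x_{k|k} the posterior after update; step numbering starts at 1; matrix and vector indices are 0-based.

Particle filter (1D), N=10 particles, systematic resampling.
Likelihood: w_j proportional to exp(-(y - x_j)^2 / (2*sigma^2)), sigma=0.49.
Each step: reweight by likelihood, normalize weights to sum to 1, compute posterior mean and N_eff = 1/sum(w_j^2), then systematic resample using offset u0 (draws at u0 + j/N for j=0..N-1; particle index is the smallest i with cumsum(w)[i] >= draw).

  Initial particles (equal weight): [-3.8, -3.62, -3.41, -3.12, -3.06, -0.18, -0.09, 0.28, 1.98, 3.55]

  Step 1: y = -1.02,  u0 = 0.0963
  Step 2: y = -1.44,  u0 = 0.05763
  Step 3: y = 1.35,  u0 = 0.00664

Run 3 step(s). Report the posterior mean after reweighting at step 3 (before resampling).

post_mean = -0.1415

step 1: w=[0.0000, 0.0000, 0.0000, 0.0002, 0.0004, 0.5412, 0.3884, 0.0697, 0.0000, 0.0000]  mean=-0.1149  Neff=2.2289  idx=[5, 5, 5, 5, 5, 6, 6, 6, 6, 7]
step 2: w=[0.1332, 0.1332, 0.1332, 0.1332, 0.1332, 0.0816, 0.0816, 0.0816, 0.0816, 0.0077]  mean=-0.1471  Neff=8.6678  idx=[0, 1, 1, 2, 3, 4, 4, 6, 7, 8]
step 3: w=[0.0817, 0.0817, 0.0817, 0.0817, 0.0817, 0.0817, 0.0817, 0.1426, 0.1426, 0.1426]  mean=-0.1415  Neff=9.2779  idx=[0, 1, 2, 3, 4, 6, 7, 7, 8, 9]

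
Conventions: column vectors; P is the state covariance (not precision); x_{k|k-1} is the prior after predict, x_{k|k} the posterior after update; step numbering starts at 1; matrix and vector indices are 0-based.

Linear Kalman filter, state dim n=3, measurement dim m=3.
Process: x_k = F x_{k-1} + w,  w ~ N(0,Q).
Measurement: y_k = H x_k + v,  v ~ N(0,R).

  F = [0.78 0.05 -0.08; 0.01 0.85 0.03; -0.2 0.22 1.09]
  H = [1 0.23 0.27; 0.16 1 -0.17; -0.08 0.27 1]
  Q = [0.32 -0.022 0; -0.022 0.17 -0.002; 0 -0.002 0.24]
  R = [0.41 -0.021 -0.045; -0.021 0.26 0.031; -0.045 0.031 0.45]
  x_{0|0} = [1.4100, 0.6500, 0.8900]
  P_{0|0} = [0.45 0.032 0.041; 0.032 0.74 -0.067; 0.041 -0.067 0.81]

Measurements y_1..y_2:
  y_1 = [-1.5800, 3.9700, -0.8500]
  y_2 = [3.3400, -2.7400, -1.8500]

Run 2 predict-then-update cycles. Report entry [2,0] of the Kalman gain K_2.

K[2,0] = 0.0945

step 1: x^-=[1.0611, 0.5933, 0.8311]  P^-=[0.5987 0.0376 -0.0945; 0.0376 0.7026 0.0943; -0.0945 0.0943 1.2034]  S=[1.1116 0.2539 0.2212; 0.2539 0.9978 0.0806; 0.2212 0.0806 1.7728]  K=[0.5470 0.0222 -0.1439; 0.0223 0.6783 0.1248; 0.1390 -0.2168 0.6899]  nu=[-3.0020, 3.3482, -1.7564]  x^+=[-0.2538, 2.5782, -1.5239]  P^+=[0.2581 -0.0603 -0.0517; -0.0603 0.1927 0.0194; -0.0517 0.0194 0.2881]
step 2: x^-=[0.0528, 2.1432, -1.0431]  P^-=[0.4810 -0.0549 -0.1171; -0.0549 0.3094 0.0709; -0.1171 0.0709 0.6391]  S=[0.8742 0.0721 0.0014; 0.0721 0.5649 0.0490; 0.0014 0.0490 1.1741]  K=[0.4978 0.0235 -0.1467; -0.0010 0.5011 0.1143; 0.0945 -0.1621 0.5753]  nu=[3.0759, -5.0690, -1.3813]  x^+=[1.6678, -0.5578, -0.7255]  P^+=[0.2376 -0.0560 -0.0536; -0.0560 0.1467 0.0229; -0.0536 0.0229 0.2391]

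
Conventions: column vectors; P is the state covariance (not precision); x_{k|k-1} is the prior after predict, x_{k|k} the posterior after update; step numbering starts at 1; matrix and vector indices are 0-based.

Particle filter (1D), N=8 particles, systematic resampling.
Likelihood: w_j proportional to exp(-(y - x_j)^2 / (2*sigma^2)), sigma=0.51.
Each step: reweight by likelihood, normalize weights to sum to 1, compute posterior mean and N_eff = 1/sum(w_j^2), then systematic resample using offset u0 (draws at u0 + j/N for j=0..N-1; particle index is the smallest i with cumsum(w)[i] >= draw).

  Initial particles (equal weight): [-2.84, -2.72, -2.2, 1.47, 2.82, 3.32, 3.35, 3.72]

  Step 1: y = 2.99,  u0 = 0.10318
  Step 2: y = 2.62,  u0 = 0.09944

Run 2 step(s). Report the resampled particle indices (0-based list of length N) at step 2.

step 1: w=[0.0000, 0.0000, 0.0000, 0.0041, 0.3254, 0.2790, 0.2681, 0.1235]  mean=3.2073  Neff=3.6921  idx=[4, 4, 5, 5, 5, 6, 6, 7]
step 2: w=[0.2413, 0.2413, 0.1016, 0.1016, 0.1016, 0.0936, 0.0936, 0.0255]  mean=3.0945  Neff=6.0391  idx=[0, 0, 1, 1, 3, 4, 5, 6]

resampled_idx = [0, 0, 1, 1, 3, 4, 5, 6]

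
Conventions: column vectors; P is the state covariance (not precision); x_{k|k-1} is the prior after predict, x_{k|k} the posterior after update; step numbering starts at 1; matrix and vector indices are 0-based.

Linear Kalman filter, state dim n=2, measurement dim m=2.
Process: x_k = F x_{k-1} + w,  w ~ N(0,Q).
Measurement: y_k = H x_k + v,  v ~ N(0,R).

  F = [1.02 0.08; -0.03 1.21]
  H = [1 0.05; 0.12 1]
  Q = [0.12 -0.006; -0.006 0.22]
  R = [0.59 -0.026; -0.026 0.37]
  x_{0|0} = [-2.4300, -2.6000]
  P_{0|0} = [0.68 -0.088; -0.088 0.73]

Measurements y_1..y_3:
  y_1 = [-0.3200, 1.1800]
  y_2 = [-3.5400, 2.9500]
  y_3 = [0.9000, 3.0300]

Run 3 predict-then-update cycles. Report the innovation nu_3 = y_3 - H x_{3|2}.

innov = [2.9136, 0.5333]

step 1: x^-=[-2.6866, -3.0731]  P^-=[0.8178 -0.0645; -0.0645 1.2958]  S=[1.4046 0.0720; 0.0720 1.6621]  K=[0.5802 -0.0049; -0.0396 0.7767]  nu=[2.5203, 4.5755]  x^+=[-1.2469, 0.3807]  P^+=[0.3454 -0.0583; -0.0583 0.2954]
step 2: x^-=[-1.2414, 0.4981]  P^-=[0.4717 -0.0598; -0.0598 0.6570]  S=[1.0573 0.0032; 0.0032 1.0195]  K=[0.4433 -0.0046; -0.0275 0.6375]  nu=[-2.3235, 2.6009]  x^+=[-2.2833, 2.2201]  P^+=[0.2639 -0.0449; -0.0449 0.2420]
step 3: x^-=[-2.1514, 2.7548]  P^-=[0.3888 -0.0460; -0.0460 0.5778]  S=[0.9756 0.0033; 0.0033 0.9424]  K=[0.3961 -0.0006; -0.0196 0.6074]  nu=[2.9136, 0.5333]  x^+=[-0.9975, 3.0218]  P^+=[0.2357 -0.0388; -0.0388 0.2299]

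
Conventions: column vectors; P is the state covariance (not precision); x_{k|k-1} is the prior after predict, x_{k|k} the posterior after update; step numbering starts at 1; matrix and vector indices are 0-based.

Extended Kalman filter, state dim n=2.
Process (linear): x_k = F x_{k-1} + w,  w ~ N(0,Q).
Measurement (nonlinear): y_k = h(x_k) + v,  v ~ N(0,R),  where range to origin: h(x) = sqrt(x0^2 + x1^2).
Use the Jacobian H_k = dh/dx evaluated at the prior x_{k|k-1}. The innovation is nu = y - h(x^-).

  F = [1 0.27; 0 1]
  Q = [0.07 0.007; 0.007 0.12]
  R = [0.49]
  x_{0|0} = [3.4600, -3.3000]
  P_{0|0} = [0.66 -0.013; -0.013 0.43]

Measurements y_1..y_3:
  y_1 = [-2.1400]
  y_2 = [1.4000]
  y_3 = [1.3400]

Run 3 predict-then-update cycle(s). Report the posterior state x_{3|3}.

step 1: x^-=[2.5690, -3.3000]  P^-=[0.7543 0.1101; 0.1101 0.5500]  H_jac=[0.6143 -0.7891]  S=[1.0104]  K=[0.3726; -0.3626]  nu=[-6.3221]  x^+=[0.2132, -1.0076]  P^+=[0.6140 0.2466; 0.2466 0.4172]
step 2: x^-=[-0.0589, -1.0076]  P^-=[0.8476 0.3663; 0.3663 0.5372]  H_jac=[-0.0583 -0.9983]  S=[1.0709]  K=[-0.3876; -0.5207]  nu=[0.3907]  x^+=[-0.2103, -1.2110]  P^+=[0.6867 0.1501; 0.1501 0.2468]
step 3: x^-=[-0.5373, -1.2110]  P^-=[0.8558 0.2238; 0.2238 0.3668]  H_jac=[-0.4055 -0.9141]  S=[1.1031]  K=[-0.5000; -0.3862]  nu=[0.0151]  x^+=[-0.5448, -1.2169]  P^+=[0.5800 0.0107; 0.0107 0.2023]

x_post = [-0.5448, -1.2169]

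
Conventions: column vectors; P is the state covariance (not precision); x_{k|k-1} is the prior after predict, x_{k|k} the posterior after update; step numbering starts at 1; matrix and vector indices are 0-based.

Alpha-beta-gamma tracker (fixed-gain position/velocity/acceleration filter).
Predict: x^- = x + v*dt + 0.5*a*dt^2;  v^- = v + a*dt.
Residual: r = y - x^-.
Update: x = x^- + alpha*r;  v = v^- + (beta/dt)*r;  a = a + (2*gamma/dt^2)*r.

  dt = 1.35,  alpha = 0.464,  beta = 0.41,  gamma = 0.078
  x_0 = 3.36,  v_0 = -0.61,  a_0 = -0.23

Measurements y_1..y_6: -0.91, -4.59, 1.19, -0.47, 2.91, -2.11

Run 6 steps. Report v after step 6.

step 1: x_pred=2.3269  r=-3.2369  x^+=0.8250  v^+=-1.9036  a^+=-0.5071
step 2: x_pred=-2.2069  r=-2.3831  x^+=-3.3127  v^+=-3.3119  a^+=-0.7111
step 3: x_pred=-8.4316  r=9.6216  x^+=-3.9672  v^+=-1.3497  a^+=0.1125
step 4: x_pred=-5.6867  r=5.2167  x^+=-3.2662  v^+=0.3866  a^+=0.5591
step 5: x_pred=-2.2348  r=5.1448  x^+=0.1524  v^+=2.7038  a^+=0.9994
step 6: x_pred=4.7132  r=-6.8232  x^+=1.5473  v^+=1.9808  a^+=0.4154

v_post = 1.9808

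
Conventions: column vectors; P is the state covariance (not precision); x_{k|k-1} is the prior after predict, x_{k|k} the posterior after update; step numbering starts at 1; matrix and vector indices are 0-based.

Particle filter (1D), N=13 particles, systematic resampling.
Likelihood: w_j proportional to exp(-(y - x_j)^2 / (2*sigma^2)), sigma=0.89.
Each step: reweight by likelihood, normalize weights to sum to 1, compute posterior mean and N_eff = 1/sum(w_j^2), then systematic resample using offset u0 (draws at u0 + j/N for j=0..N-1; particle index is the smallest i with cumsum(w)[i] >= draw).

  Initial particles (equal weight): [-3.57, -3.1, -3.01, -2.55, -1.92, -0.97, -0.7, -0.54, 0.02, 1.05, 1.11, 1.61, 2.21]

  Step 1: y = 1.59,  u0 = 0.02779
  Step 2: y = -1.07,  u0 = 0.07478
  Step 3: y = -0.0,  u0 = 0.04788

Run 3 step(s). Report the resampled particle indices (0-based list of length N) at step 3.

step 1: w=[0.0000, 0.0000, 0.0000, 0.0000, 0.0001, 0.0042, 0.0096, 0.0150, 0.0555, 0.2188, 0.2274, 0.2630, 0.2064]  mean=1.3436  Neff=4.6564  idx=[7, 9, 9, 9, 10, 10, 10, 11, 11, 11, 12, 12, 12]
step 2: w=[0.6989, 0.0489, 0.0489, 0.0489, 0.0416, 0.0416, 0.0416, 0.0090, 0.0090, 0.0090, 0.0009, 0.0009, 0.0009]  mean=-0.0355  Neff=1.9956  idx=[0, 0, 0, 0, 0, 0, 0, 0, 0, 2, 3, 5, 10]
step 3: w=[0.0925, 0.0925, 0.0925, 0.0925, 0.0925, 0.0925, 0.0925, 0.0925, 0.0925, 0.0555, 0.0555, 0.0511, 0.0051]  mean=-0.2653  Neff=11.6463  idx=[0, 1, 2, 3, 3, 4, 5, 6, 7, 7, 8, 10, 11]

resampled_idx = [0, 1, 2, 3, 3, 4, 5, 6, 7, 7, 8, 10, 11]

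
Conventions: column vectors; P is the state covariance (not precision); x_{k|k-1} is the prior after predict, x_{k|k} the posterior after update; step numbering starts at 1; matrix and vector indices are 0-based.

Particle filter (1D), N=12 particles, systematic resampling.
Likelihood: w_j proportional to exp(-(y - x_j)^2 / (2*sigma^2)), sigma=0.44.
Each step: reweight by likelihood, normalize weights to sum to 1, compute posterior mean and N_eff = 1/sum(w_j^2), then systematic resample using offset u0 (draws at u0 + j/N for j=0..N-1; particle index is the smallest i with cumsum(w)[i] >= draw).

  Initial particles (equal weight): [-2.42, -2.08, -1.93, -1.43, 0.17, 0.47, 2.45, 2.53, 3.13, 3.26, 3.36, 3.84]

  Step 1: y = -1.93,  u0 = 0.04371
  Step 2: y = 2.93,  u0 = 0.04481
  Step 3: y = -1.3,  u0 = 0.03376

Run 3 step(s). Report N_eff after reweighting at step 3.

step 1: w=[0.1790, 0.3139, 0.3327, 0.1744, 0.0000, 0.0000, 0.0000, 0.0000, 0.0000, 0.0000, 0.0000, 0.0000]  mean=-1.9775  Neff=3.6808  idx=[0, 0, 1, 1, 1, 1, 2, 2, 2, 2, 3, 3]
step 2: w=[0.0000, 0.0000, 0.0000, 0.0000, 0.0000, 0.0000, 0.0000, 0.0000, 0.0000, 0.0000, 0.5000, 0.5000]  mean=-1.4300  Neff=2.0001  idx=[10, 10, 10, 10, 10, 10, 11, 11, 11, 11, 11, 11]
step 3: w=[0.0833, 0.0833, 0.0833, 0.0833, 0.0833, 0.0833, 0.0833, 0.0833, 0.0833, 0.0833, 0.0833, 0.0833]  mean=-1.4300  Neff=12.0000  idx=[0, 1, 2, 3, 4, 5, 6, 7, 8, 9, 10, 11]

N_eff = 12.0000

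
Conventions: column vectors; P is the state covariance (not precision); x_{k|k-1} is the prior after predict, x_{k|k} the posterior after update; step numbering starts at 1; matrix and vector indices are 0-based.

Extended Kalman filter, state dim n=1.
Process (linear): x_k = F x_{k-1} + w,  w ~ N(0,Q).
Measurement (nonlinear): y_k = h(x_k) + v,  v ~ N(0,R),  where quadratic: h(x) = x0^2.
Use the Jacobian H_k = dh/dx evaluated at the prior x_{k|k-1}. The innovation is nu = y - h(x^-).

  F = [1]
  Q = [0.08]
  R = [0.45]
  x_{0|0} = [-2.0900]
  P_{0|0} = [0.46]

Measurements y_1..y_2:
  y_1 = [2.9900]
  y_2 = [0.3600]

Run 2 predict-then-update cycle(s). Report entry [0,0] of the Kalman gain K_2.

K[0,0] = -0.2100

step 1: x^-=[-2.0900]  P^-=[0.5400]  H_jac=[-4.1800]  S=[9.8851]  K=[-0.2283]  nu=[-1.3781]  x^+=[-1.7753]  P^+=[0.0246]
step 2: x^-=[-1.7753]  P^-=[0.1046]  H_jac=[-3.5506]  S=[1.7685]  K=[-0.2100]  nu=[-2.7918]  x^+=[-1.1891]  P^+=[0.0266]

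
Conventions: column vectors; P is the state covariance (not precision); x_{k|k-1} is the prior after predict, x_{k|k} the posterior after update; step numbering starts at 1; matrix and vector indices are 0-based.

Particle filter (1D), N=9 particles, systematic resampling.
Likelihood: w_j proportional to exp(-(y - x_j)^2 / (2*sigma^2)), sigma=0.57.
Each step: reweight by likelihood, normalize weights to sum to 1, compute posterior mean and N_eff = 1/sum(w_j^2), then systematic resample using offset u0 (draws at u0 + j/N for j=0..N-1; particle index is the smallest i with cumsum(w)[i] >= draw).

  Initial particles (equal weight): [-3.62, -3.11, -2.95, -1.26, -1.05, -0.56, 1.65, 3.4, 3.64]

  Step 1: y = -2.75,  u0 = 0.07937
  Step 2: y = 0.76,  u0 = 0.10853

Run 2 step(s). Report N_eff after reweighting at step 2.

step 1: w=[0.1474, 0.3870, 0.4442, 0.0155, 0.0055, 0.0003, 0.0000, 0.0000, 0.0000]  mean=-3.0733  Neff=2.7090  idx=[0, 1, 1, 1, 1, 2, 2, 2, 2]
step 2: w=[0.0001, 0.0335, 0.0335, 0.0335, 0.0335, 0.2165, 0.2165, 0.2165, 0.2165]  mean=-2.9715  Neff=5.2090  idx=[4, 5, 5, 6, 6, 7, 7, 8, 8]

N_eff = 5.2090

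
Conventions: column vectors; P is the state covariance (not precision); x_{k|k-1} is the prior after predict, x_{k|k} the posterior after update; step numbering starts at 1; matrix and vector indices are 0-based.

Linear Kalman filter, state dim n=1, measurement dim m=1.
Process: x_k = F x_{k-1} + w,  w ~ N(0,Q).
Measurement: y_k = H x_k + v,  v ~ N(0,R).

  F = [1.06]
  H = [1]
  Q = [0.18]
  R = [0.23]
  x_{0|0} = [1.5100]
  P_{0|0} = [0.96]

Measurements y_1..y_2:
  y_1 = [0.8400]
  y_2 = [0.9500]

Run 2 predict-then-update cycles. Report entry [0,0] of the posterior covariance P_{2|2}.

step 1: x^-=[1.6006]  P^-=[1.2587]  S=[1.4887]  K=[0.8455]  nu=[-0.7606]  x^+=[0.9575]  P^+=[0.1945]
step 2: x^-=[1.0150]  P^-=[0.3985]  S=[0.6285]  K=[0.6340]  nu=[-0.0650]  x^+=[0.9738]  P^+=[0.1458]

P_post[0,0] = 0.1458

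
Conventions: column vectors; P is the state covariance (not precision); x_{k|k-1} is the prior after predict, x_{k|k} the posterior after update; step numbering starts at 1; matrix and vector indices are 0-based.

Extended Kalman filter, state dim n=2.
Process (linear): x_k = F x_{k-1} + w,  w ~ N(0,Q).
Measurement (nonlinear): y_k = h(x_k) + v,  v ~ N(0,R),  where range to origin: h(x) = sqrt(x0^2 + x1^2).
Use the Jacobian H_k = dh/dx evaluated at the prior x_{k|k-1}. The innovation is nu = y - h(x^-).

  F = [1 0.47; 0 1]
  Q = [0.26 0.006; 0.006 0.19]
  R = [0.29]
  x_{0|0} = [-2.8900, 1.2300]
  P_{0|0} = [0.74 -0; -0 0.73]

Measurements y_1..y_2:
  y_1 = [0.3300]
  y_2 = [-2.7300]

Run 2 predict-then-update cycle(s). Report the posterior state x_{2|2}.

x_post = [-2.3504, -2.0601]

step 1: x^-=[-2.3119, 1.2300]  P^-=[1.1613 0.3491; 0.3491 0.9200]  H_jac=[-0.8828 0.4697]  S=[1.1085]  K=[-0.7769; 0.1118]  nu=[-2.2887]  x^+=[-0.5337, 0.9741]  P^+=[0.4922 0.4454; 0.4454 0.9061]
step 2: x^-=[-0.0759, 0.9741]  P^-=[1.3710 0.8773; 0.8773 1.0961]  H_jac=[-0.0777 0.9970]  S=[1.2519]  K=[0.6135; 0.8185]  nu=[-3.7071]  x^+=[-2.3504, -2.0601]  P^+=[0.8997 0.2486; 0.2486 0.2574]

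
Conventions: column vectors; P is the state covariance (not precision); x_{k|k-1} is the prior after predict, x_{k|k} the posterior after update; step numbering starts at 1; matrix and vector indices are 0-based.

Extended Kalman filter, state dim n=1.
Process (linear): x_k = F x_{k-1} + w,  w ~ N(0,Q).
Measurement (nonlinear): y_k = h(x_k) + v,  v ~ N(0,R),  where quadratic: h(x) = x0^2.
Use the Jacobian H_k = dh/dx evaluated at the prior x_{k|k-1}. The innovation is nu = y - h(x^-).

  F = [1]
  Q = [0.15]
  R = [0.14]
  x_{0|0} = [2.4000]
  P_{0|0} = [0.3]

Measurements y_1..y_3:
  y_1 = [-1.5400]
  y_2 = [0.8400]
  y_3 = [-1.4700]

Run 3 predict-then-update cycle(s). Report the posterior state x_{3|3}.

step 1: x^-=[2.4000]  P^-=[0.4500]  H_jac=[4.8000]  S=[10.5080]  K=[0.2056]  nu=[-7.3000]  x^+=[0.8994]  P^+=[0.0060]
step 2: x^-=[0.8994]  P^-=[0.1560]  H_jac=[1.7989]  S=[0.6448]  K=[0.4352]  nu=[0.0310]  x^+=[0.9129]  P^+=[0.0339]
step 3: x^-=[0.9129]  P^-=[0.1839]  H_jac=[1.8259]  S=[0.7530]  K=[0.4459]  nu=[-2.3034]  x^+=[-0.1141]  P^+=[0.0342]

x_post = [-0.1141]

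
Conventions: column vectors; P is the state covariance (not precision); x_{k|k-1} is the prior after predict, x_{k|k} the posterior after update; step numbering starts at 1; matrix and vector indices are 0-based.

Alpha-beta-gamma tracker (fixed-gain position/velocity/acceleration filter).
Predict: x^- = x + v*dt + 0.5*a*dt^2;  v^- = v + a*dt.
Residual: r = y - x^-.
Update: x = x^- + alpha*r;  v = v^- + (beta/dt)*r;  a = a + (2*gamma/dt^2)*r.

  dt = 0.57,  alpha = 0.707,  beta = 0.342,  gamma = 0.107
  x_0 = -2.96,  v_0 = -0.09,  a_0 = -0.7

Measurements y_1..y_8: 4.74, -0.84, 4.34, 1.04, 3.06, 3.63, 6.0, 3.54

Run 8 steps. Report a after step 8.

step 1: x_pred=-3.1250  r=7.8650  x^+=2.4356  v^+=4.2300  a^+=4.4804
step 2: x_pred=5.5745  r=-6.4145  x^+=1.0394  v^+=2.9351  a^+=0.2554
step 3: x_pred=2.7540  r=1.5860  x^+=3.8753  v^+=4.0323  a^+=1.3001
step 4: x_pred=6.3849  r=-5.3449  x^+=2.6061  v^+=1.5664  a^+=-2.2204
step 5: x_pred=3.1382  r=-0.0782  x^+=3.0829  v^+=0.2538  a^+=-2.2720
step 6: x_pred=2.8585  r=0.7715  x^+=3.4040  v^+=-0.5783  a^+=-1.7638
step 7: x_pred=2.7878  r=3.2122  x^+=5.0588  v^+=0.3437  a^+=0.3519
step 8: x_pred=5.3119  r=-1.7719  x^+=4.0592  v^+=-0.5189  a^+=-0.8151

a_post = -0.8151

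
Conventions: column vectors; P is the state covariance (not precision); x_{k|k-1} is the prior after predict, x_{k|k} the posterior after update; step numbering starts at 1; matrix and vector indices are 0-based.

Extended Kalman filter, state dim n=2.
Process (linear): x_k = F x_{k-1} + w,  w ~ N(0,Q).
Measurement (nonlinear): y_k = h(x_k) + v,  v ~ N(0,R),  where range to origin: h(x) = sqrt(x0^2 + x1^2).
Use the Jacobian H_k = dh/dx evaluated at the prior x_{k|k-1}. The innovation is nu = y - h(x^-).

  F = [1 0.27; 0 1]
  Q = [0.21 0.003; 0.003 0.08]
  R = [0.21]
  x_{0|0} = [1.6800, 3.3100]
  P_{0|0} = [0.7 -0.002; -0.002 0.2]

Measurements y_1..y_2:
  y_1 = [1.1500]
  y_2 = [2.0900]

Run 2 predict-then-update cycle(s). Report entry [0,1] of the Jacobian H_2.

step 1: x^-=[2.5737, 3.3100]  P^-=[0.9235 0.0550; 0.0550 0.2800]  H_jac=[0.6138 0.7894]  S=[0.7858]  K=[0.7767; 0.3243]  nu=[-3.0429]  x^+=[0.2104, 2.3233]  P^+=[0.4495 -0.1429; -0.1429 0.1974]
step 2: x^-=[0.8377, 2.3233]  P^-=[0.5967 -0.0866; -0.0866 0.2774]  H_jac=[0.3392 0.9407]  S=[0.4688]  K=[0.2579; 0.4939]  nu=[-0.3797]  x^+=[0.7397, 2.1358]  P^+=[0.5655 -0.1463; -0.1463 0.1630]

H_jac[0,1] = 0.9407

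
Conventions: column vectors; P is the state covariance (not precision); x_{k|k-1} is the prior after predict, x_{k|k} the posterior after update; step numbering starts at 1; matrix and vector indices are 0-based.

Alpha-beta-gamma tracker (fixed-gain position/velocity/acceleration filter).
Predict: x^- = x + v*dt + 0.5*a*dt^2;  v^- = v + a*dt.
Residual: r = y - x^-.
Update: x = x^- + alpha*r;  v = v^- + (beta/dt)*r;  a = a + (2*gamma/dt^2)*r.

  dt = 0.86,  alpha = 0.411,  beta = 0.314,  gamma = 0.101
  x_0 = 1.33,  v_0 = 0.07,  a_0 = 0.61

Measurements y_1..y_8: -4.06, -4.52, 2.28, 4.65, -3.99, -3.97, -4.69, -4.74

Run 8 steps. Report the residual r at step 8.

step 1: x_pred=1.6158  r=-5.6758  x^+=-0.7170  v^+=-1.4777  a^+=-0.9402
step 2: x_pred=-2.3355  r=-2.1845  x^+=-3.2333  v^+=-3.0839  a^+=-1.5368
step 3: x_pred=-6.4538  r=8.7338  x^+=-2.8642  v^+=-1.2167  a^+=0.8486
step 4: x_pred=-3.5967  r=8.2467  x^+=-0.2073  v^+=2.5241  a^+=3.1009
step 5: x_pred=3.1101  r=-7.1001  x^+=0.1920  v^+=2.5985  a^+=1.1617
step 6: x_pred=2.8563  r=-6.8263  x^+=0.0507  v^+=1.1052  a^+=-0.7027
step 7: x_pred=0.7413  r=-5.4313  x^+=-1.4910  v^+=-1.4822  a^+=-2.1861
step 8: x_pred=-3.5740  r=-1.1660  x^+=-4.0532  v^+=-3.7879  a^+=-2.5045

resid = -1.1660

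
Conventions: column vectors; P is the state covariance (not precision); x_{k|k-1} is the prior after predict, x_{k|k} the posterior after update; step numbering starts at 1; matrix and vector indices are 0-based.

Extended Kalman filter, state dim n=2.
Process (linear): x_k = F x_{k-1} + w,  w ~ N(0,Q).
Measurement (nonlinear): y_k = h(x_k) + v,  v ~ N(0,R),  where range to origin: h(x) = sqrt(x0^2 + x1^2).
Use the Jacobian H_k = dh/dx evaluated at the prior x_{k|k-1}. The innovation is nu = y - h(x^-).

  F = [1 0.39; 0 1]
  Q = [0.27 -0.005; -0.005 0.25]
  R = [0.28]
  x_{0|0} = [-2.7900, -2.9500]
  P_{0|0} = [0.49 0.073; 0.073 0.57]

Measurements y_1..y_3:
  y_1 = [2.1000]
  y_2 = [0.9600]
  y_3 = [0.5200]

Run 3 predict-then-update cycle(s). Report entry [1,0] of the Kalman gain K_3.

K[1,0] = -0.3708

step 1: x^-=[-3.9405, -2.9500]  P^-=[0.9036 0.2903; 0.2903 0.8200]  H_jac=[-0.8005 -0.5993]  S=[1.4321]  K=[-0.6266; -0.5054]  nu=[-2.8224]  x^+=[-2.1720, -1.5235]  P^+=[0.3414 -0.1632; -0.1632 0.4542]
step 2: x^-=[-2.7662, -1.5235]  P^-=[0.5531 0.0089; 0.0089 0.7042]  H_jac=[-0.8759 -0.4824]  S=[0.8758]  K=[-0.5581; -0.3968]  nu=[-2.1980]  x^+=[-1.5395, -0.6514]  P^+=[0.2803 -0.1851; -0.1851 0.5663]
step 3: x^-=[-1.7935, -0.6514]  P^-=[0.4921 0.0308; 0.0308 0.8163]  H_jac=[-0.9399 -0.3414]  S=[0.8297]  K=[-0.5702; -0.3708]  nu=[-1.3881]  x^+=[-1.0020, -0.1367]  P^+=[0.2224 -0.1446; -0.1446 0.7022]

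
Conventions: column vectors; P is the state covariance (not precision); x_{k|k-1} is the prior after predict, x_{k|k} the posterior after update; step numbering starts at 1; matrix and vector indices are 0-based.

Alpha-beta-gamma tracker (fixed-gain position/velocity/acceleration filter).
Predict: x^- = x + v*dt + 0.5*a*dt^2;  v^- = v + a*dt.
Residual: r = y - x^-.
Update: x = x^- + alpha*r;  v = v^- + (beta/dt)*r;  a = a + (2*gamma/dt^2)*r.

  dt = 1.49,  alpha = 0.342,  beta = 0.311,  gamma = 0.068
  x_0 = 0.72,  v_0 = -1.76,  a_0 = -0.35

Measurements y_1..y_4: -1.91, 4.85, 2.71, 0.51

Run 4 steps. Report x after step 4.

step 1: x_pred=-2.2909  r=0.3809  x^+=-2.1606  v^+=-2.2020  a^+=-0.3267
step 2: x_pred=-5.8042  r=10.6542  x^+=-2.1605  v^+=-0.4649  a^+=0.3260
step 3: x_pred=-2.4913  r=5.2013  x^+=-0.7125  v^+=1.1065  a^+=0.6446
step 4: x_pred=1.6517  r=-1.1417  x^+=1.2612  v^+=1.8286  a^+=0.5747

x_post = 1.2612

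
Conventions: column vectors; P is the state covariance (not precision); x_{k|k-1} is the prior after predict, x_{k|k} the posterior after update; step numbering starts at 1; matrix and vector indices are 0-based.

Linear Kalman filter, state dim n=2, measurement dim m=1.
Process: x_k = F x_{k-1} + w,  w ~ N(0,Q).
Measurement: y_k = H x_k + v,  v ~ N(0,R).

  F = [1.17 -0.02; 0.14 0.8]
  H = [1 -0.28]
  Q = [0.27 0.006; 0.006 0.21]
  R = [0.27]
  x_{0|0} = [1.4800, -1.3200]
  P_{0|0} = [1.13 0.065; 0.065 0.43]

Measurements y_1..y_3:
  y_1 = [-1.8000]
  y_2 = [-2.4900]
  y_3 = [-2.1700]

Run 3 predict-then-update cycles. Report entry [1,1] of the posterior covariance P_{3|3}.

P_post[1,1] = 0.6243

step 1: x^-=[1.7580, -0.8488]  P^-=[1.8140 0.2449; 0.2449 0.5219]  S=[1.9878]  K=[0.8781; 0.0497]  nu=[-3.7957]  x^+=[-1.5749, -1.0373]  P^+=[0.2814 0.1582; 0.1582 0.5170]
step 2: x^-=[-1.8219, -1.0504]  P^-=[0.6480 0.1914; 0.1914 0.5818]  S=[0.8564]  K=[0.6940; 0.0333]  nu=[-0.9622]  x^+=[-2.4897, -1.0824]  P^+=[0.2354 0.1716; 0.1716 0.5809]
step 3: x^-=[-2.8913, -1.2145]  P^-=[0.5845 0.1954; 0.1954 0.6248]  S=[0.7940]  K=[0.6672; 0.0258]  nu=[0.3813]  x^+=[-2.6369, -1.2046]  P^+=[0.2310 0.1818; 0.1818 0.6243]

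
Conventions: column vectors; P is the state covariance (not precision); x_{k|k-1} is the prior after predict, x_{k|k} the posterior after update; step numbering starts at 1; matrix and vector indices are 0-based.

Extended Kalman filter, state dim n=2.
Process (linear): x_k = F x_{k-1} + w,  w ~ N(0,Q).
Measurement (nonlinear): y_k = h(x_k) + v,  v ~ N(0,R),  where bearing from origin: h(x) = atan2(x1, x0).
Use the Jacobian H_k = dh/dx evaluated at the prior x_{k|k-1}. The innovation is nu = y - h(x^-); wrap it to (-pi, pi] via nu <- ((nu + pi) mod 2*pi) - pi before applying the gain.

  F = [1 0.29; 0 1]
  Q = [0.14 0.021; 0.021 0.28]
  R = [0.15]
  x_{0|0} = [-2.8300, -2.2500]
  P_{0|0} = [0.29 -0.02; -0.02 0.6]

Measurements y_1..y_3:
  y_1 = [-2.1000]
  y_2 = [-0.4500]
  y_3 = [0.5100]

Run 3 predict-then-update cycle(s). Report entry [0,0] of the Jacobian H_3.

step 1: x^-=[-3.4825, -2.2500]  P^-=[0.4689 0.1750; 0.1750 0.8800]  H_jac=[0.1309 -0.2026]  S=[0.1849]  K=[0.1402; -0.8404]  nu=[0.4680]  x^+=[-3.4169, -2.6433]  P^+=[0.4652 0.1968; 0.1968 0.7494]
step 2: x^-=[-4.1835, -2.6433]  P^-=[0.7824 0.4351; 0.4351 1.0294]  H_jac=[0.1079 -0.1708]  S=[0.1731]  K=[0.0585; -0.7446]  nu=[2.1281]  x^+=[-4.0591, -4.2278]  P^+=[0.7818 0.4426; 0.4426 0.9335]
step 3: x^-=[-5.2851, -4.2278]  P^-=[1.2570 0.7343; 0.7343 1.2135]  H_jac=[0.0923 -0.1154]  S=[0.1612]  K=[0.1941; -0.4480]  nu=[2.9769]  x^+=[-4.7073, -5.5615]  P^+=[1.2510 0.7484; 0.7484 1.1811]

H_jac[0,0] = 0.0923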